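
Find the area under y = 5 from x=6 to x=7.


The area under a constant function y = 5 is a rectangle.
Width = 7 - 6 = 1
Height = 5
Area = width * height
= 1 * 5
= 5

5


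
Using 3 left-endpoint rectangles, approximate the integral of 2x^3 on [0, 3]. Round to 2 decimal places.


Left Riemann sum uses left endpoints of each subinterval.
Interval: [0, 3], n = 3
dx = (3 - 0) / 3 = 1
Left endpoints: [0, 1, 2]
f values: [0, 2, 16]
Sum = dx * (sum of f values)
= 1 * 18
= 18 = 18.00

18.00


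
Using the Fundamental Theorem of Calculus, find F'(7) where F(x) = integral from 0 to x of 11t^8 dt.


By the Fundamental Theorem of Calculus (Part 1):
If F(x) = integral from 0 to x of f(t) dt, then F'(x) = f(x)
Here f(t) = 11t^8
So F'(x) = 11x^8
Evaluate at x = 7:
F'(7) = 11 * 7^8
= 11 * 5764801
= 63412811

63412811


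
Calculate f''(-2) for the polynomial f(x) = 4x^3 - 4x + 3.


First derivative:
f'(x) = 12x^2 - 4
Second derivative:
f''(x) = 24x
Substitute x = -2:
f''(-2) = 24 * (-2) + 0
= -48 + 0
= -48

-48


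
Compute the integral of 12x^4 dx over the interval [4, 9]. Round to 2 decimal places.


Find the antiderivative of 12x^4:
F(x) = 12/5 * x^5
Apply the Fundamental Theorem of Calculus:
F(9) - F(4)
= 12/5 * 9^5 - 12/5 * 4^5
= 12/5 * (59049 - 1024)
= 12/5 * 58025
= 139260 = 139260.00

139260.00


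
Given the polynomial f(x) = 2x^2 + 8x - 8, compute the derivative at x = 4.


Differentiate term by term using power and sum rules:
f(x) = 2x^2 + 8x - 8
f'(x) = 4x + 8
Substitute x = 4:
f'(4) = 4 * 4 + 8
= 16 + 8
= 24

24


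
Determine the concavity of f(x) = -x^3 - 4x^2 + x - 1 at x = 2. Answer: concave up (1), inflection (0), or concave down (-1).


Concavity is determined by the sign of f''(x).
f(x) = -x^3 - 4x^2 + x - 1
f'(x) = -3x^2 - 8x + 1
f''(x) = -6x - 8
f''(2) = -6 * 2 - 8
= -12 - 8
= -20
Since f''(2) < 0, the function is concave down (-1)

-1


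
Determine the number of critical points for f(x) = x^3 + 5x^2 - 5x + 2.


Find where f'(x) = 0:
f(x) = x^3 + 5x^2 - 5x + 2
f'(x) = 3x^2 + 10x - 5
This is a quadratic in x. Use the discriminant to count real roots.
Discriminant = (10)^2 - 4 * 3 * (-5)
= 100 - (-60)
= 160
Since discriminant > 0, f'(x) = 0 has 2 real solutions.
Number of critical points: 2

2


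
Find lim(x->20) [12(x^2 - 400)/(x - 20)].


Direct substitution gives 0/0, so we factor the numerator.
Factor: 12(x^2 - 400) = 12 * (x - 20)(x + 20)
Cancel the common factor (x - 20):
12(x^2 - 400)/(x - 20) = 12 * (x + 20)
Now substitute x = 20:
= 12 * (20 + 20) = 480

480


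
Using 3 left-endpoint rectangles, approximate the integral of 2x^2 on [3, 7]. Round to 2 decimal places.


Left Riemann sum uses left endpoints of each subinterval.
Interval: [3, 7], n = 3
dx = (7 - 3) / 3 = 4/3
Left endpoints: [3, 13/3, 17/3]
f values: [18, 338/9, 578/9]
Sum = dx * (sum of f values)
= 4/3 * 1078/9
= 4312/27 ≈ 159.70

159.70


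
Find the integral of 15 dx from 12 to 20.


The integral of a constant k over [a, b] equals k * (b - a).
integral from 12 to 20 of 15 dx
= 15 * (20 - 12)
= 15 * 8
= 120

120


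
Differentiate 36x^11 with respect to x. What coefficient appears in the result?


We apply the power rule: d/dx [ax^n] = a*n * x^(n-1)
d/dx [36x^11]
= 36 * 11 * x^(11-1)
= 396x^10
The coefficient is 396

396


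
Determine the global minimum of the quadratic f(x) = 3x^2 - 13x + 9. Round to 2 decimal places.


For a quadratic f(x) = ax^2 + bx + c with a > 0, the minimum is at the vertex.
Vertex x-coordinate: x = -b/(2a)
x = -(-13) / (2 * 3)
x = 13/6
Substitute back to find the minimum value:
f(13/6) = 3 * (13/6)^2 - 13 * (13/6) + 9
= 169/12 - 169/6 + 9
= -61/12 ≈ -5.08

-5.08


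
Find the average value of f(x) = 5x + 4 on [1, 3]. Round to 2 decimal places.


Average value = 1/(b-a) * integral from a to b of f(x) dx
First compute the integral of 5x + 4:
F(x) = (5/2)x^2 + 4x
F(3) = 5/2 * 9 + 4 * 3 = 69/2
F(1) = 5/2 * 1 + 4 * 1 = 13/2
Integral = 69/2 - 13/2 = 28
Average = 28 / (3 - 1) = 28 / 2
= 14 = 14.00

14.00


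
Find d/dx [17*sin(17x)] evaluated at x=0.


Apply the chain rule to differentiate 17*sin(17x):
d/dx [17*sin(17x)]
= 17 * cos(17x) * d/dx(17x)
= 17 * 17 * cos(17x)
= 289 * cos(17x)
Evaluate at x = 0:
= 289 * cos(0)
= 289 * 1
= 289

289


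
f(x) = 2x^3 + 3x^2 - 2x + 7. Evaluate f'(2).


Differentiate f(x) = 2x^3 + 3x^2 - 2x + 7 term by term:
f'(x) = 6x^2 + 6x - 2
Substitute x = 2:
f'(2) = 6 * 2^2 + 6 * 2 - 2
= 24 + 12 - 2
= 34

34


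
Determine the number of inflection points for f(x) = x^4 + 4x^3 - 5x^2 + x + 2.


Inflection points occur where f''(x) = 0 and concavity changes.
f(x) = x^4 + 4x^3 - 5x^2 + x + 2
f'(x) = 4x^3 + 12x^2 - 10x + 1
f''(x) = 12x^2 + 24x - 10
This is a quadratic in x. Use the discriminant to count real roots.
Discriminant = (24)^2 - 4 * 12 * (-10)
= 576 - (-480)
= 1056
Since discriminant > 0, f''(x) = 0 has 2 distinct real solutions.
A quadratic with two distinct real roots changes sign at each root, so concavity changes at both.
Number of inflection points: 2

2


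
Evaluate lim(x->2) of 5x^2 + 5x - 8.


Since polynomials are continuous, we use direct substitution.
lim(x->2) of 5x^2 + 5x - 8
= 5 * 2^2 + 5 * 2 - 8
= 20 + 10 - 8
= 22

22


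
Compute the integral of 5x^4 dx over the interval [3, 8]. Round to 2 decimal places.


Find the antiderivative of 5x^4:
F(x) = 5/5 * x^5
Apply the Fundamental Theorem of Calculus:
F(8) - F(3)
= 5/5 * 8^5 - 5/5 * 3^5
= 5/5 * (32768 - 243)
= 5/5 * 32525
= 32525 = 32525.00

32525.00


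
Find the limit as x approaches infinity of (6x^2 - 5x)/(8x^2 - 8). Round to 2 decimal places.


For limits at infinity with equal-degree polynomials,
we compare leading coefficients.
Numerator leading term: 6x^2
Denominator leading term: 8x^2
Divide both by x^2:
lim = (6 - 5/x) / (8 - 8/x^2)
As x -> infinity, the 1/x and 1/x^2 terms vanish:
= 6/8 = 3/4 = 0.75

0.75


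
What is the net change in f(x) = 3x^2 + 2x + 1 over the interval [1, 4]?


Net change = f(b) - f(a)
f(x) = 3x^2 + 2x + 1
Compute f(4):
f(4) = 3 * 4^2 + 2 * 4 + 1
= 48 + 8 + 1
= 57
Compute f(1):
f(1) = 3 * 1^2 + 2 * 1 + 1
= 3 + 2 + 1
= 6
Net change = 57 - 6 = 51

51


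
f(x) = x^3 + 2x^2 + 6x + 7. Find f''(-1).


First derivative:
f'(x) = 3x^2 + 4x + 6
Second derivative:
f''(x) = 6x + 4
Substitute x = -1:
f''(-1) = 6 * (-1) + 4
= -6 + 4
= -2

-2


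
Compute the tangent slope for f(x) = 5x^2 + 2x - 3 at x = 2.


The slope of the tangent line equals f'(x) at the point.
f(x) = 5x^2 + 2x - 3
f'(x) = 10x + 2
At x = 2:
f'(2) = 10 * 2 + 2
= 20 + 2
= 22

22


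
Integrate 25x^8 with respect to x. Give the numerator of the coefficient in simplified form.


Apply the power rule for integration:
integral of ax^n dx = a/(n+1) * x^(n+1) + C
integral of 25x^8 dx
= 25/9 * x^9 + C
The coefficient in lowest terms is 25/9, and its numerator is 25

25


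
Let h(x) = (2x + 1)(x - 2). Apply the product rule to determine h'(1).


Let u(x) = 2x + 1 and v(x) = x - 2
u'(x) = 2
v'(x) = 1
Product rule: h'(x) = u'(x)*v(x) + u(x)*v'(x)
= 2 * (x - 2) + (2x + 1) * 1
At x = 1:
u(1) = 2 * 1 + 1 = 3
v(1) = 1 * 1 - 2 = -1
h'(1) = 2 * (-1) + 3 * 1
= -2 + 3
= 1

1


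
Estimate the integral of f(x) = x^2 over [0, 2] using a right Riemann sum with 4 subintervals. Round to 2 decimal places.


Right Riemann sum uses right endpoints of each subinterval.
Interval: [0, 2], n = 4
dx = (2 - 0) / 4 = 1/2
Right endpoints: [1/2, 1, 3/2, 2]
f values: [1/4, 1, 9/4, 4]
Sum = dx * (sum of f values)
= 1/2 * 15/2
= 15/4 = 3.75

3.75


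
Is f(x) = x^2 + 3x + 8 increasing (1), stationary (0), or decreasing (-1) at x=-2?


Compute f'(x) to determine behavior:
f'(x) = 2x + 3
f'(-2) = 2 * (-2) + 3
= -4 + 3
= -1
Since f'(-2) < 0, the function is decreasing (-1)

-1


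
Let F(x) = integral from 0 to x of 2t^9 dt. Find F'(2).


By the Fundamental Theorem of Calculus (Part 1):
If F(x) = integral from 0 to x of f(t) dt, then F'(x) = f(x)
Here f(t) = 2t^9
So F'(x) = 2x^9
Evaluate at x = 2:
F'(2) = 2 * 2^9
= 2 * 512
= 1024

1024


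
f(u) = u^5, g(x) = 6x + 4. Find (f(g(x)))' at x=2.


Using the chain rule: (f(g(x)))' = f'(g(x)) * g'(x)
First, find g(2):
g(2) = 6 * 2 + 4 = 16
Next, f'(u) = 5u^4
And g'(x) = 6
So f'(g(2)) * g'(2)
= 5 * 16^4 * 6
= 5 * 65536 * 6
= 1966080

1966080


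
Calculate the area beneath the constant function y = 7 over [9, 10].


The area under a constant function y = 7 is a rectangle.
Width = 10 - 9 = 1
Height = 7
Area = width * height
= 1 * 7
= 7

7


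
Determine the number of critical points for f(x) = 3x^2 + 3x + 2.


Find where f'(x) = 0:
f'(x) = 6x + 3
Set f'(x) = 0:
6x + 3 = 0
x = -3 / 6 = -1/2
This is a linear equation in x, so there is exactly one solution.
Number of critical points: 1

1


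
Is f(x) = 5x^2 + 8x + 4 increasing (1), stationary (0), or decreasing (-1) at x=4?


Compute f'(x) to determine behavior:
f'(x) = 10x + 8
f'(4) = 10 * 4 + 8
= 40 + 8
= 48
Since f'(4) > 0, the function is increasing (1)

1


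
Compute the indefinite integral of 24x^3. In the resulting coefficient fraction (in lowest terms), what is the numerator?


Apply the power rule for integration:
integral of ax^n dx = a/(n+1) * x^(n+1) + C
integral of 24x^3 dx
= 24/4 * x^4 + C
= 6 * x^4 + C
The coefficient in lowest terms is 6 = 6/1, so its numerator is 6

6


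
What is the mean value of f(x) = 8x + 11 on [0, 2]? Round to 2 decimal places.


Average value = 1/(b-a) * integral from a to b of f(x) dx
First compute the integral of 8x + 11:
F(x) = 4x^2 + 11x
F(2) = 4 * 4 + 11 * 2 = 38
F(0) = 4 * 0 + 11 * 0 = 0
Integral = 38 - 0 = 38
Average = 38 / (2 - 0) = 38 / 2
= 19 = 19.00

19.00


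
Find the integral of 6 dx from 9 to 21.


The integral of a constant k over [a, b] equals k * (b - a).
integral from 9 to 21 of 6 dx
= 6 * (21 - 9)
= 6 * 12
= 72

72


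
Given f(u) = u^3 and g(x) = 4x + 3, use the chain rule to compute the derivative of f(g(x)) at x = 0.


Using the chain rule: (f(g(x)))' = f'(g(x)) * g'(x)
First, find g(0):
g(0) = 4 * 0 + 3 = 3
Next, f'(u) = 3u^2
And g'(x) = 4
So f'(g(0)) * g'(0)
= 3 * 3^2 * 4
= 3 * 9 * 4
= 108

108


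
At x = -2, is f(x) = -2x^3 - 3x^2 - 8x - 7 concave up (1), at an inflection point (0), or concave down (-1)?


Concavity is determined by the sign of f''(x).
f(x) = -2x^3 - 3x^2 - 8x - 7
f'(x) = -6x^2 - 6x - 8
f''(x) = -12x - 6
f''(-2) = -12 * (-2) - 6
= 24 - 6
= 18
Since f''(-2) > 0, the function is concave up (1)

1


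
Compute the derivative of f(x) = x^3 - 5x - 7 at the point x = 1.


Differentiate f(x) = x^3 - 5x - 7 term by term:
f'(x) = 3x^2 - 5
Substitute x = 1:
f'(1) = 3 * 1^2 + 0 * 1 - 5
= 3 + 0 - 5
= -2

-2


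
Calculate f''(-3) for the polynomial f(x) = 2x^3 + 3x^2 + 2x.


First derivative:
f'(x) = 6x^2 + 6x + 2
Second derivative:
f''(x) = 12x + 6
Substitute x = -3:
f''(-3) = 12 * (-3) + 6
= -36 + 6
= -30

-30


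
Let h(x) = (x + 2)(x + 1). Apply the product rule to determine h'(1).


Let u(x) = x + 2 and v(x) = x + 1
u'(x) = 1
v'(x) = 1
Product rule: h'(x) = u'(x)*v(x) + u(x)*v'(x)
= 1 * (x + 1) + (x + 2) * 1
At x = 1:
u(1) = 1 * 1 + 2 = 3
v(1) = 1 * 1 + 1 = 2
h'(1) = 1 * 2 + 3 * 1
= 2 + 3
= 5

5


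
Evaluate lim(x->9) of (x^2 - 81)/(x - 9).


Direct substitution gives 0/0, so we factor the numerator.
Factor: (x^2 - 81) = (x - 9)(x + 9)
Cancel the common factor (x - 9):
(x^2 - 81)/(x - 9) = (x + 9)
Now substitute x = 9:
= (9 + 9) = 18

18


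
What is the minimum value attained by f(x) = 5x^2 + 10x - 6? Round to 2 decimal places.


For a quadratic f(x) = ax^2 + bx + c with a > 0, the minimum is at the vertex.
Vertex x-coordinate: x = -b/(2a)
x = -(10) / (2 * 5)
x = -10/10 = -1
Substitute back to find the minimum value:
f(-1) = 5 * (-1)^2 + 10 * (-1) - 6
= 5 - 10 - 6
= -11 = -11.00

-11.00


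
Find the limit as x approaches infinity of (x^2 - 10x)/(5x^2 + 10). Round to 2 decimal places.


For limits at infinity with equal-degree polynomials,
we compare leading coefficients.
Numerator leading term: x^2
Denominator leading term: 5x^2
Divide both by x^2:
lim = (1 - 10/x) / (5 + 10/x^2)
As x -> infinity, the 1/x and 1/x^2 terms vanish:
= 1/5 = 0.20

0.20


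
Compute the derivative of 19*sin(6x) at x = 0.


Apply the chain rule to differentiate 19*sin(6x):
d/dx [19*sin(6x)]
= 19 * cos(6x) * d/dx(6x)
= 19 * 6 * cos(6x)
= 114 * cos(6x)
Evaluate at x = 0:
= 114 * cos(0)
= 114 * 1
= 114

114


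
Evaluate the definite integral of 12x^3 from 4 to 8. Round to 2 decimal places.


Find the antiderivative of 12x^3:
F(x) = 12/4 * x^4
Apply the Fundamental Theorem of Calculus:
F(8) - F(4)
= 12/4 * 8^4 - 12/4 * 4^4
= 12/4 * (4096 - 256)
= 12/4 * 3840
= 11520 = 11520.00

11520.00


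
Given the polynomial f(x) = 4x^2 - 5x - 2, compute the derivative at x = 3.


Differentiate term by term using power and sum rules:
f(x) = 4x^2 - 5x - 2
f'(x) = 8x - 5
Substitute x = 3:
f'(3) = 8 * 3 - 5
= 24 - 5
= 19

19


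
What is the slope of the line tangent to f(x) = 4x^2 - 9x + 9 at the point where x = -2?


The slope of the tangent line equals f'(x) at the point.
f(x) = 4x^2 - 9x + 9
f'(x) = 8x - 9
At x = -2:
f'(-2) = 8 * (-2) - 9
= -16 - 9
= -25

-25


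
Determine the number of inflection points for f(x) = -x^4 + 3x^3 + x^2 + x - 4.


Inflection points occur where f''(x) = 0 and concavity changes.
f(x) = -x^4 + 3x^3 + x^2 + x - 4
f'(x) = -4x^3 + 9x^2 + 2x + 1
f''(x) = -12x^2 + 18x + 2
This is a quadratic in x. Use the discriminant to count real roots.
Discriminant = (18)^2 - 4 * (-12) * 2
= 324 - (-96)
= 420
Since discriminant > 0, f''(x) = 0 has 2 distinct real solutions.
A quadratic with two distinct real roots changes sign at each root, so concavity changes at both.
Number of inflection points: 2

2


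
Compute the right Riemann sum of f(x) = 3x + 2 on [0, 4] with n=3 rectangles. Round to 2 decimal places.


Right Riemann sum uses right endpoints of each subinterval.
Interval: [0, 4], n = 3
dx = (4 - 0) / 3 = 4/3
Right endpoints: [4/3, 8/3, 4]
f values: [6, 10, 14]
Sum = dx * (sum of f values)
= 4/3 * 30
= 40 = 40.00

40.00


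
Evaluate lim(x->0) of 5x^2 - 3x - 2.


Since polynomials are continuous, we use direct substitution.
lim(x->0) of 5x^2 - 3x - 2
= 5 * 0^2 - 3 * 0 - 2
= 0 + 0 - 2
= -2

-2


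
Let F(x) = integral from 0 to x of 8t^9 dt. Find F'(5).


By the Fundamental Theorem of Calculus (Part 1):
If F(x) = integral from 0 to x of f(t) dt, then F'(x) = f(x)
Here f(t) = 8t^9
So F'(x) = 8x^9
Evaluate at x = 5:
F'(5) = 8 * 5^9
= 8 * 1953125
= 15625000

15625000


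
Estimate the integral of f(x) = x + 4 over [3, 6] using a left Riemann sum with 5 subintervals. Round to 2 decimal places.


Left Riemann sum uses left endpoints of each subinterval.
Interval: [3, 6], n = 5
dx = (6 - 3) / 5 = 3/5
Left endpoints: [3, 18/5, 21/5, 24/5, 27/5]
f values: [7, 38/5, 41/5, 44/5, 47/5]
Sum = dx * (sum of f values)
= 3/5 * 41
= 123/5 = 24.60

24.60


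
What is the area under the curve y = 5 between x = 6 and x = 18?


The area under a constant function y = 5 is a rectangle.
Width = 18 - 6 = 12
Height = 5
Area = width * height
= 12 * 5
= 60

60


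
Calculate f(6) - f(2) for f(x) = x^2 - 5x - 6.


Net change = f(b) - f(a)
f(x) = x^2 - 5x - 6
Compute f(6):
f(6) = 1 * 6^2 - 5 * 6 - 6
= 36 - 30 - 6
= 0
Compute f(2):
f(2) = 1 * 2^2 - 5 * 2 - 6
= 4 - 10 - 6
= -12
Net change = 0 - (-12) = 12

12


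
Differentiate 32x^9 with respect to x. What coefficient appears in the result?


We apply the power rule: d/dx [ax^n] = a*n * x^(n-1)
d/dx [32x^9]
= 32 * 9 * x^(9-1)
= 288x^8
The coefficient is 288

288


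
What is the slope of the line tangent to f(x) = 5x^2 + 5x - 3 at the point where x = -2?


The slope of the tangent line equals f'(x) at the point.
f(x) = 5x^2 + 5x - 3
f'(x) = 10x + 5
At x = -2:
f'(-2) = 10 * (-2) + 5
= -20 + 5
= -15

-15


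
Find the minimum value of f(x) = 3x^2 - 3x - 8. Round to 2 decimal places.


For a quadratic f(x) = ax^2 + bx + c with a > 0, the minimum is at the vertex.
Vertex x-coordinate: x = -b/(2a)
x = -(-3) / (2 * 3)
x = 3/6 = 1/2
Substitute back to find the minimum value:
f(1/2) = 3 * (1/2)^2 - 3 * (1/2) - 8
= 3/4 - 3/2 - 8
= -35/4 = -8.75

-8.75


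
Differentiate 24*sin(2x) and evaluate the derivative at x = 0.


Apply the chain rule to differentiate 24*sin(2x):
d/dx [24*sin(2x)]
= 24 * cos(2x) * d/dx(2x)
= 24 * 2 * cos(2x)
= 48 * cos(2x)
Evaluate at x = 0:
= 48 * cos(0)
= 48 * 1
= 48

48


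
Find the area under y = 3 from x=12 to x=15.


The area under a constant function y = 3 is a rectangle.
Width = 15 - 12 = 3
Height = 3
Area = width * height
= 3 * 3
= 9

9


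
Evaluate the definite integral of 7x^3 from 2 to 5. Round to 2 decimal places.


Find the antiderivative of 7x^3:
F(x) = 7/4 * x^4
Apply the Fundamental Theorem of Calculus:
F(5) - F(2)
= 7/4 * 5^4 - 7/4 * 2^4
= 7/4 * (625 - 16)
= 7/4 * 609
= 4263/4 = 1065.75

1065.75


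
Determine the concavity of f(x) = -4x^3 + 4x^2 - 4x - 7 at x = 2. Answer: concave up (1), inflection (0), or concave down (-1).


Concavity is determined by the sign of f''(x).
f(x) = -4x^3 + 4x^2 - 4x - 7
f'(x) = -12x^2 + 8x - 4
f''(x) = -24x + 8
f''(2) = -24 * 2 + 8
= -48 + 8
= -40
Since f''(2) < 0, the function is concave down (-1)

-1


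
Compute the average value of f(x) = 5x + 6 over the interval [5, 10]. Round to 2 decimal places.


Average value = 1/(b-a) * integral from a to b of f(x) dx
First compute the integral of 5x + 6:
F(x) = (5/2)x^2 + 6x
F(10) = 5/2 * 100 + 6 * 10 = 310
F(5) = 5/2 * 25 + 6 * 5 = 185/2
Integral = 310 - 185/2 = 435/2
Average = (435/2) / (10 - 5) = (435/2) / 5
= 87/2 = 43.50

43.50


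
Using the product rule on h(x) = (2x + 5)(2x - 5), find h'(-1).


Let u(x) = 2x + 5 and v(x) = 2x - 5
u'(x) = 2
v'(x) = 2
Product rule: h'(x) = u'(x)*v(x) + u(x)*v'(x)
= 2 * (2x - 5) + (2x + 5) * 2
At x = -1:
u(-1) = 2 * (-1) + 5 = 3
v(-1) = 2 * (-1) - 5 = -7
h'(-1) = 2 * (-7) + 3 * 2
= -14 + 6
= -8

-8


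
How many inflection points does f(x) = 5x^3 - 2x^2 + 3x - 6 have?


Inflection points occur where f''(x) = 0 and concavity changes.
f(x) = 5x^3 - 2x^2 + 3x - 6
f'(x) = 15x^2 - 4x + 3
f''(x) = 30x - 4
Set f''(x) = 0:
30x - 4 = 0
x = 4 / 30 = 2/15
Since f''(x) is linear (degree 1), it changes sign at this point.
Therefore there is exactly 1 inflection point.

1


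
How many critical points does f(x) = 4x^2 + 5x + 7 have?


Find where f'(x) = 0:
f'(x) = 8x + 5
Set f'(x) = 0:
8x + 5 = 0
x = -5 / 8 = -5/8
This is a linear equation in x, so there is exactly one solution.
Number of critical points: 1

1


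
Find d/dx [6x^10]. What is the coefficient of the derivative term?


We apply the power rule: d/dx [ax^n] = a*n * x^(n-1)
d/dx [6x^10]
= 6 * 10 * x^(10-1)
= 60x^9
The coefficient is 60

60


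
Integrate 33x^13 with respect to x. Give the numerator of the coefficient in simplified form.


Apply the power rule for integration:
integral of ax^n dx = a/(n+1) * x^(n+1) + C
integral of 33x^13 dx
= 33/14 * x^14 + C
The coefficient in lowest terms is 33/14, and its numerator is 33

33


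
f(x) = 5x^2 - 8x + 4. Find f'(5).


Differentiate term by term using power and sum rules:
f(x) = 5x^2 - 8x + 4
f'(x) = 10x - 8
Substitute x = 5:
f'(5) = 10 * 5 - 8
= 50 - 8
= 42

42


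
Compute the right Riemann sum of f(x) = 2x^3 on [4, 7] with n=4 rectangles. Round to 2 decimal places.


Right Riemann sum uses right endpoints of each subinterval.
Interval: [4, 7], n = 4
dx = (7 - 4) / 4 = 3/4
Right endpoints: [19/4, 11/2, 25/4, 7]
f values: [6859/32, 1331/4, 15625/32, 686]
Sum = dx * (sum of f values)
= 3/4 * 13771/8
= 41313/32 ≈ 1291.03

1291.03


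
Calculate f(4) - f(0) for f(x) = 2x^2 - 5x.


Net change = f(b) - f(a)
f(x) = 2x^2 - 5x
Compute f(4):
f(4) = 2 * 4^2 - 5 * 4 + 0
= 32 - 20 + 0
= 12
Compute f(0):
f(0) = 2 * 0^2 - 5 * 0 + 0
= 0 + 0 + 0
= 0
Net change = 12 - 0 = 12

12


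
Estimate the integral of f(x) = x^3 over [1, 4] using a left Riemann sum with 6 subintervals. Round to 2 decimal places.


Left Riemann sum uses left endpoints of each subinterval.
Interval: [1, 4], n = 6
dx = (4 - 1) / 6 = 1/2
Left endpoints: [1, 3/2, 2, 5/2, 3, 7/2]
f values: [1, 27/8, 8, 125/8, 27, 343/8]
Sum = dx * (sum of f values)
= 1/2 * 783/8
= 783/16 ≈ 48.94

48.94


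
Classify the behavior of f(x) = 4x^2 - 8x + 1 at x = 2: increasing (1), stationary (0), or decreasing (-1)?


Compute f'(x) to determine behavior:
f'(x) = 8x - 8
f'(2) = 8 * 2 - 8
= 16 - 8
= 8
Since f'(2) > 0, the function is increasing (1)

1


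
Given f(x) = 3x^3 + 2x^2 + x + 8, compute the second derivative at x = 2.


First derivative:
f'(x) = 9x^2 + 4x + 1
Second derivative:
f''(x) = 18x + 4
Substitute x = 2:
f''(2) = 18 * 2 + 4
= 36 + 4
= 40

40


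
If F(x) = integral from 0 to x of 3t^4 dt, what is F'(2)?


By the Fundamental Theorem of Calculus (Part 1):
If F(x) = integral from 0 to x of f(t) dt, then F'(x) = f(x)
Here f(t) = 3t^4
So F'(x) = 3x^4
Evaluate at x = 2:
F'(2) = 3 * 2^4
= 3 * 16
= 48

48


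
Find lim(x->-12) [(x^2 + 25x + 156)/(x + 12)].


Direct substitution gives 0/0, so we factor the numerator.
Factor: (x^2 + 25x + 156) = (x + 12)(x + 13)
Cancel the common factor (x + 12):
(x^2 + 25x + 156)/(x + 12) = (x + 13)
Now substitute x = -12:
= (-12) - (-13) = 1

1


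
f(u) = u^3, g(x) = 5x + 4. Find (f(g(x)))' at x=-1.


Using the chain rule: (f(g(x)))' = f'(g(x)) * g'(x)
First, find g(-1):
g(-1) = 5 * (-1) + 4 = -1
Next, f'(u) = 3u^2
And g'(x) = 5
So f'(g(-1)) * g'(-1)
= 3 * (-1)^2 * 5
= 3 * 1 * 5
= 15

15


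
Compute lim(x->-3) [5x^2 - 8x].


Since polynomials are continuous, we use direct substitution.
lim(x->-3) of 5x^2 - 8x
= 5 * (-3)^2 - 8 * (-3) + 0
= 45 + 24 + 0
= 69

69


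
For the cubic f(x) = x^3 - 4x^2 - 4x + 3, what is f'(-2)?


Differentiate f(x) = x^3 - 4x^2 - 4x + 3 term by term:
f'(x) = 3x^2 - 8x - 4
Substitute x = -2:
f'(-2) = 3 * (-2)^2 - 8 * (-2) - 4
= 12 + 16 - 4
= 24

24


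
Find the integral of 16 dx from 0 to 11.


The integral of a constant k over [a, b] equals k * (b - a).
integral from 0 to 11 of 16 dx
= 16 * (11 - 0)
= 16 * 11
= 176

176


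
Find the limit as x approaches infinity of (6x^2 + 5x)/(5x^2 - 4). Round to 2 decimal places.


For limits at infinity with equal-degree polynomials,
we compare leading coefficients.
Numerator leading term: 6x^2
Denominator leading term: 5x^2
Divide both by x^2:
lim = (6 + 5/x) / (5 - 4/x^2)
As x -> infinity, the 1/x and 1/x^2 terms vanish:
= 6/5 = 1.20

1.20


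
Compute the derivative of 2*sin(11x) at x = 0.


Apply the chain rule to differentiate 2*sin(11x):
d/dx [2*sin(11x)]
= 2 * cos(11x) * d/dx(11x)
= 2 * 11 * cos(11x)
= 22 * cos(11x)
Evaluate at x = 0:
= 22 * cos(0)
= 22 * 1
= 22

22


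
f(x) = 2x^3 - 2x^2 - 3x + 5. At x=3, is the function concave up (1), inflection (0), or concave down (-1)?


Concavity is determined by the sign of f''(x).
f(x) = 2x^3 - 2x^2 - 3x + 5
f'(x) = 6x^2 - 4x - 3
f''(x) = 12x - 4
f''(3) = 12 * 3 - 4
= 36 - 4
= 32
Since f''(3) > 0, the function is concave up (1)

1


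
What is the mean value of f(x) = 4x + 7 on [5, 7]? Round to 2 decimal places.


Average value = 1/(b-a) * integral from a to b of f(x) dx
First compute the integral of 4x + 7:
F(x) = 2x^2 + 7x
F(7) = 2 * 49 + 7 * 7 = 147
F(5) = 2 * 25 + 7 * 5 = 85
Integral = 147 - 85 = 62
Average = 62 / (7 - 5) = 62 / 2
= 31 = 31.00

31.00


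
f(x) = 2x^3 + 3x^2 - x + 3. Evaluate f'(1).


Differentiate f(x) = 2x^3 + 3x^2 - x + 3 term by term:
f'(x) = 6x^2 + 6x - 1
Substitute x = 1:
f'(1) = 6 * 1^2 + 6 * 1 - 1
= 6 + 6 - 1
= 11

11


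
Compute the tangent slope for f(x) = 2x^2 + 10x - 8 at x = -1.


The slope of the tangent line equals f'(x) at the point.
f(x) = 2x^2 + 10x - 8
f'(x) = 4x + 10
At x = -1:
f'(-1) = 4 * (-1) + 10
= -4 + 10
= 6

6


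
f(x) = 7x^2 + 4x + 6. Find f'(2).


Differentiate term by term using power and sum rules:
f(x) = 7x^2 + 4x + 6
f'(x) = 14x + 4
Substitute x = 2:
f'(2) = 14 * 2 + 4
= 28 + 4
= 32

32


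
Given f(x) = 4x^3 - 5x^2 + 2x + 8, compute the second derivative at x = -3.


First derivative:
f'(x) = 12x^2 - 10x + 2
Second derivative:
f''(x) = 24x - 10
Substitute x = -3:
f''(-3) = 24 * (-3) - 10
= -72 - 10
= -82

-82


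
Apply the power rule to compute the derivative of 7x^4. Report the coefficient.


We apply the power rule: d/dx [ax^n] = a*n * x^(n-1)
d/dx [7x^4]
= 7 * 4 * x^(4-1)
= 28x^3
The coefficient is 28

28


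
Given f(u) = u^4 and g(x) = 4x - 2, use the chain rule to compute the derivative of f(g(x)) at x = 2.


Using the chain rule: (f(g(x)))' = f'(g(x)) * g'(x)
First, find g(2):
g(2) = 4 * 2 - 2 = 6
Next, f'(u) = 4u^3
And g'(x) = 4
So f'(g(2)) * g'(2)
= 4 * 6^3 * 4
= 4 * 216 * 4
= 3456

3456


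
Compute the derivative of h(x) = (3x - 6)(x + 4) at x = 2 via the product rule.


Let u(x) = 3x - 6 and v(x) = x + 4
u'(x) = 3
v'(x) = 1
Product rule: h'(x) = u'(x)*v(x) + u(x)*v'(x)
= 3 * (x + 4) + (3x - 6) * 1
At x = 2:
u(2) = 3 * 2 - 6 = 0
v(2) = 1 * 2 + 4 = 6
h'(2) = 3 * 6 + 0 * 1
= 18 + 0
= 18

18


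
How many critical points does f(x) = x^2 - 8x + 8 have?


Find where f'(x) = 0:
f'(x) = 2x - 8
Set f'(x) = 0:
2x - 8 = 0
x = 8 / 2 = 4
This is a linear equation in x, so there is exactly one solution.
Number of critical points: 1

1


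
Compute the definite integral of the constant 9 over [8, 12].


The integral of a constant k over [a, b] equals k * (b - a).
integral from 8 to 12 of 9 dx
= 9 * (12 - 8)
= 9 * 4
= 36

36


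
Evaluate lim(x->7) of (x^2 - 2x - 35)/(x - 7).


Direct substitution gives 0/0, so we factor the numerator.
Factor: (x^2 - 2x - 35) = (x - 7)(x + 5)
Cancel the common factor (x - 7):
(x^2 - 2x - 35)/(x - 7) = (x + 5)
Now substitute x = 7:
= (7) - (-5) = 12

12


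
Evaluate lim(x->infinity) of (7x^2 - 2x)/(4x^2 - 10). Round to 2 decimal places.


For limits at infinity with equal-degree polynomials,
we compare leading coefficients.
Numerator leading term: 7x^2
Denominator leading term: 4x^2
Divide both by x^2:
lim = (7 - 2/x) / (4 - 10/x^2)
As x -> infinity, the 1/x and 1/x^2 terms vanish:
= 7/4 = 1.75

1.75


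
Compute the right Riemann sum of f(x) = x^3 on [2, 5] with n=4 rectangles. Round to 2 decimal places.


Right Riemann sum uses right endpoints of each subinterval.
Interval: [2, 5], n = 4
dx = (5 - 2) / 4 = 3/4
Right endpoints: [11/4, 7/2, 17/4, 5]
f values: [1331/64, 343/8, 4913/64, 125]
Sum = dx * (sum of f values)
= 3/4 * 4247/16
= 12741/64 ≈ 199.08

199.08


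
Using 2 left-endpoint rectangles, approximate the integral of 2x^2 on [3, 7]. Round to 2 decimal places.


Left Riemann sum uses left endpoints of each subinterval.
Interval: [3, 7], n = 2
dx = (7 - 3) / 2 = 2
Left endpoints: [3, 5]
f values: [18, 50]
Sum = dx * (sum of f values)
= 2 * 68
= 136 = 136.00

136.00


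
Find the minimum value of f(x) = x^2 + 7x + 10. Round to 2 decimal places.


For a quadratic f(x) = ax^2 + bx + c with a > 0, the minimum is at the vertex.
Vertex x-coordinate: x = -b/(2a)
x = -(7) / (2 * 1)
x = -7/2
Substitute back to find the minimum value:
f(-7/2) = 1 * (-7/2)^2 + 7 * (-7/2) + 10
= 49/4 - 49/2 + 10
= -9/4 = -2.25

-2.25


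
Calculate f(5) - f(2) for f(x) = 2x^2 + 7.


Net change = f(b) - f(a)
f(x) = 2x^2 + 7
Compute f(5):
f(5) = 2 * 5^2 + 0 * 5 + 7
= 50 + 0 + 7
= 57
Compute f(2):
f(2) = 2 * 2^2 + 0 * 2 + 7
= 8 + 0 + 7
= 15
Net change = 57 - 15 = 42

42


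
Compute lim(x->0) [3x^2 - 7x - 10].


Since polynomials are continuous, we use direct substitution.
lim(x->0) of 3x^2 - 7x - 10
= 3 * 0^2 - 7 * 0 - 10
= 0 + 0 - 10
= -10

-10


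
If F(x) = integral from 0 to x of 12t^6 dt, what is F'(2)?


By the Fundamental Theorem of Calculus (Part 1):
If F(x) = integral from 0 to x of f(t) dt, then F'(x) = f(x)
Here f(t) = 12t^6
So F'(x) = 12x^6
Evaluate at x = 2:
F'(2) = 12 * 2^6
= 12 * 64
= 768

768


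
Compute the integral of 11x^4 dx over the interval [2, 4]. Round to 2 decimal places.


Find the antiderivative of 11x^4:
F(x) = 11/5 * x^5
Apply the Fundamental Theorem of Calculus:
F(4) - F(2)
= 11/5 * 4^5 - 11/5 * 2^5
= 11/5 * (1024 - 32)
= 11/5 * 992
= 10912/5 = 2182.40

2182.40


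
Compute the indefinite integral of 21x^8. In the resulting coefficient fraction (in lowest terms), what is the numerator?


Apply the power rule for integration:
integral of ax^n dx = a/(n+1) * x^(n+1) + C
integral of 21x^8 dx
= 21/9 * x^9 + C
= 7/3 * x^9 + C
The coefficient in lowest terms is 7/3, and its numerator is 7

7


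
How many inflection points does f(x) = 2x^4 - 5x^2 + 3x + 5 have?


Inflection points occur where f''(x) = 0 and concavity changes.
f(x) = 2x^4 - 5x^2 + 3x + 5
f'(x) = 8x^3 - 10x + 3
f''(x) = 24x^2 - 10
This is a quadratic in x. Use the discriminant to count real roots.
Discriminant = (0)^2 - 4 * 24 * (-10)
= 0 - (-960)
= 960
Since discriminant > 0, f''(x) = 0 has 2 distinct real solutions.
A quadratic with two distinct real roots changes sign at each root, so concavity changes at both.
Number of inflection points: 2

2


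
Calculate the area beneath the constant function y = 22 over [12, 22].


The area under a constant function y = 22 is a rectangle.
Width = 22 - 12 = 10
Height = 22
Area = width * height
= 10 * 22
= 220

220


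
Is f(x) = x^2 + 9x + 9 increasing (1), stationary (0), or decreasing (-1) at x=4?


Compute f'(x) to determine behavior:
f'(x) = 2x + 9
f'(4) = 2 * 4 + 9
= 8 + 9
= 17
Since f'(4) > 0, the function is increasing (1)

1


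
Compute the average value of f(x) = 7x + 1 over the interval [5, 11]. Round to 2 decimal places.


Average value = 1/(b-a) * integral from a to b of f(x) dx
First compute the integral of 7x + 1:
F(x) = (7/2)x^2 + x
F(11) = 7/2 * 121 + 1 * 11 = 869/2
F(5) = 7/2 * 25 + 1 * 5 = 185/2
Integral = 869/2 - 185/2 = 342
Average = 342 / (11 - 5) = 342 / 6
= 57 = 57.00

57.00


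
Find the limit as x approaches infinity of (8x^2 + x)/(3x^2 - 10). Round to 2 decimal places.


For limits at infinity with equal-degree polynomials,
we compare leading coefficients.
Numerator leading term: 8x^2
Denominator leading term: 3x^2
Divide both by x^2:
lim = (8 + 1/x) / (3 - 10/x^2)
As x -> infinity, the 1/x and 1/x^2 terms vanish:
= 8/3 ≈ 2.67

2.67


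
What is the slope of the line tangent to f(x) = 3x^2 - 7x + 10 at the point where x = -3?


The slope of the tangent line equals f'(x) at the point.
f(x) = 3x^2 - 7x + 10
f'(x) = 6x - 7
At x = -3:
f'(-3) = 6 * (-3) - 7
= -18 - 7
= -25

-25


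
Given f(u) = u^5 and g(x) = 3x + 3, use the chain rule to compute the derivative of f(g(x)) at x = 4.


Using the chain rule: (f(g(x)))' = f'(g(x)) * g'(x)
First, find g(4):
g(4) = 3 * 4 + 3 = 15
Next, f'(u) = 5u^4
And g'(x) = 3
So f'(g(4)) * g'(4)
= 5 * 15^4 * 3
= 5 * 50625 * 3
= 759375

759375


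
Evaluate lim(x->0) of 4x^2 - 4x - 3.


Since polynomials are continuous, we use direct substitution.
lim(x->0) of 4x^2 - 4x - 3
= 4 * 0^2 - 4 * 0 - 3
= 0 + 0 - 3
= -3

-3


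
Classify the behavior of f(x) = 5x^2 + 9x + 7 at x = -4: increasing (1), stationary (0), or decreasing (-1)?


Compute f'(x) to determine behavior:
f'(x) = 10x + 9
f'(-4) = 10 * (-4) + 9
= -40 + 9
= -31
Since f'(-4) < 0, the function is decreasing (-1)

-1


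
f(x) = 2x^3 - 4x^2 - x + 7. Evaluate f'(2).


Differentiate f(x) = 2x^3 - 4x^2 - x + 7 term by term:
f'(x) = 6x^2 - 8x - 1
Substitute x = 2:
f'(2) = 6 * 2^2 - 8 * 2 - 1
= 24 - 16 - 1
= 7

7


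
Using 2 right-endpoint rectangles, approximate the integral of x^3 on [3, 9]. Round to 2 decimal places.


Right Riemann sum uses right endpoints of each subinterval.
Interval: [3, 9], n = 2
dx = (9 - 3) / 2 = 3
Right endpoints: [6, 9]
f values: [216, 729]
Sum = dx * (sum of f values)
= 3 * 945
= 2835 = 2835.00

2835.00


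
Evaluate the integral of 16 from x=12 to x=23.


The integral of a constant k over [a, b] equals k * (b - a).
integral from 12 to 23 of 16 dx
= 16 * (23 - 12)
= 16 * 11
= 176

176


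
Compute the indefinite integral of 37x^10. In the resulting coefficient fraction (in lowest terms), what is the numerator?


Apply the power rule for integration:
integral of ax^n dx = a/(n+1) * x^(n+1) + C
integral of 37x^10 dx
= 37/11 * x^11 + C
The coefficient in lowest terms is 37/11, and its numerator is 37

37


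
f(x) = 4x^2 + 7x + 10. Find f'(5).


Differentiate term by term using power and sum rules:
f(x) = 4x^2 + 7x + 10
f'(x) = 8x + 7
Substitute x = 5:
f'(5) = 8 * 5 + 7
= 40 + 7
= 47

47


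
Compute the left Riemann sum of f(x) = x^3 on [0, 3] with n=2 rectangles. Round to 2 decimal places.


Left Riemann sum uses left endpoints of each subinterval.
Interval: [0, 3], n = 2
dx = (3 - 0) / 2 = 3/2
Left endpoints: [0, 3/2]
f values: [0, 27/8]
Sum = dx * (sum of f values)
= 3/2 * 27/8
= 81/16 ≈ 5.06

5.06


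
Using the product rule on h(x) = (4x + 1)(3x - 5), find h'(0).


Let u(x) = 4x + 1 and v(x) = 3x - 5
u'(x) = 4
v'(x) = 3
Product rule: h'(x) = u'(x)*v(x) + u(x)*v'(x)
= 4 * (3x - 5) + (4x + 1) * 3
At x = 0:
u(0) = 4 * 0 + 1 = 1
v(0) = 3 * 0 - 5 = -5
h'(0) = 4 * (-5) + 1 * 3
= -20 + 3
= -17

-17


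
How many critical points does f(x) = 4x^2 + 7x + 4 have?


Find where f'(x) = 0:
f'(x) = 8x + 7
Set f'(x) = 0:
8x + 7 = 0
x = -7 / 8 = -7/8
This is a linear equation in x, so there is exactly one solution.
Number of critical points: 1

1


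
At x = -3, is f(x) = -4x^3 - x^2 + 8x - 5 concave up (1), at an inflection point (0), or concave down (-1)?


Concavity is determined by the sign of f''(x).
f(x) = -4x^3 - x^2 + 8x - 5
f'(x) = -12x^2 - 2x + 8
f''(x) = -24x - 2
f''(-3) = -24 * (-3) - 2
= 72 - 2
= 70
Since f''(-3) > 0, the function is concave up (1)

1


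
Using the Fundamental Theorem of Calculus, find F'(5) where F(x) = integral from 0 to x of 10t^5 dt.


By the Fundamental Theorem of Calculus (Part 1):
If F(x) = integral from 0 to x of f(t) dt, then F'(x) = f(x)
Here f(t) = 10t^5
So F'(x) = 10x^5
Evaluate at x = 5:
F'(5) = 10 * 5^5
= 10 * 3125
= 31250

31250


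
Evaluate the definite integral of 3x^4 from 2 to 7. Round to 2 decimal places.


Find the antiderivative of 3x^4:
F(x) = 3/5 * x^5
Apply the Fundamental Theorem of Calculus:
F(7) - F(2)
= 3/5 * 7^5 - 3/5 * 2^5
= 3/5 * (16807 - 32)
= 3/5 * 16775
= 10065 = 10065.00

10065.00


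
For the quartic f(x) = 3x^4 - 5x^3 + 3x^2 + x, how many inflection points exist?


Inflection points occur where f''(x) = 0 and concavity changes.
f(x) = 3x^4 - 5x^3 + 3x^2 + x
f'(x) = 12x^3 - 15x^2 + 6x + 1
f''(x) = 36x^2 - 30x + 6
This is a quadratic in x. Use the discriminant to count real roots.
Discriminant = (-30)^2 - 4 * 36 * 6
= 900 - 864
= 36
Since discriminant > 0, f''(x) = 0 has 2 distinct real solutions.
A quadratic with two distinct real roots changes sign at each root, so concavity changes at both.
Number of inflection points: 2

2


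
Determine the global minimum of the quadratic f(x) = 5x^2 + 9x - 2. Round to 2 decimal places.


For a quadratic f(x) = ax^2 + bx + c with a > 0, the minimum is at the vertex.
Vertex x-coordinate: x = -b/(2a)
x = -(9) / (2 * 5)
x = -9/10
Substitute back to find the minimum value:
f(-9/10) = 5 * (-9/10)^2 + 9 * (-9/10) - 2
= 81/20 - 81/10 - 2
= -121/20 = -6.05

-6.05


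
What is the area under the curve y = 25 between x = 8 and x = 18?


The area under a constant function y = 25 is a rectangle.
Width = 18 - 8 = 10
Height = 25
Area = width * height
= 10 * 25
= 250

250


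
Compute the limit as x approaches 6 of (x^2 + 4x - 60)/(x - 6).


Direct substitution gives 0/0, so we factor the numerator.
Factor: (x^2 + 4x - 60) = (x - 6)(x + 10)
Cancel the common factor (x - 6):
(x^2 + 4x - 60)/(x - 6) = (x + 10)
Now substitute x = 6:
= (6) - (-10) = 16

16


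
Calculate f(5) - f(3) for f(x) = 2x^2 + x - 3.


Net change = f(b) - f(a)
f(x) = 2x^2 + x - 3
Compute f(5):
f(5) = 2 * 5^2 + 1 * 5 - 3
= 50 + 5 - 3
= 52
Compute f(3):
f(3) = 2 * 3^2 + 1 * 3 - 3
= 18 + 3 - 3
= 18
Net change = 52 - 18 = 34

34


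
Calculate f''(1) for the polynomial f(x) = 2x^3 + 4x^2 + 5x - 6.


First derivative:
f'(x) = 6x^2 + 8x + 5
Second derivative:
f''(x) = 12x + 8
Substitute x = 1:
f''(1) = 12 * 1 + 8
= 12 + 8
= 20

20


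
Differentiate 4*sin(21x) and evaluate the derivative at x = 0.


Apply the chain rule to differentiate 4*sin(21x):
d/dx [4*sin(21x)]
= 4 * cos(21x) * d/dx(21x)
= 4 * 21 * cos(21x)
= 84 * cos(21x)
Evaluate at x = 0:
= 84 * cos(0)
= 84 * 1
= 84

84


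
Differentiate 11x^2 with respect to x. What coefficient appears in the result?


We apply the power rule: d/dx [ax^n] = a*n * x^(n-1)
d/dx [11x^2]
= 11 * 2 * x^(2-1)
= 22x
The coefficient is 22

22


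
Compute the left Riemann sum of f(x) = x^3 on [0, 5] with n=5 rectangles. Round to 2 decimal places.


Left Riemann sum uses left endpoints of each subinterval.
Interval: [0, 5], n = 5
dx = (5 - 0) / 5 = 1
Left endpoints: [0, 1, 2, 3, 4]
f values: [0, 1, 8, 27, 64]
Sum = dx * (sum of f values)
= 1 * 100
= 100 = 100.00

100.00


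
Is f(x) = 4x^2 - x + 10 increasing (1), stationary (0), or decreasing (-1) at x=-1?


Compute f'(x) to determine behavior:
f'(x) = 8x - 1
f'(-1) = 8 * (-1) - 1
= -8 - 1
= -9
Since f'(-1) < 0, the function is decreasing (-1)

-1


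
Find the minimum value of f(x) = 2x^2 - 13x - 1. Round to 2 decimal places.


For a quadratic f(x) = ax^2 + bx + c with a > 0, the minimum is at the vertex.
Vertex x-coordinate: x = -b/(2a)
x = -(-13) / (2 * 2)
x = 13/4
Substitute back to find the minimum value:
f(13/4) = 2 * (13/4)^2 - 13 * (13/4) - 1
= 169/8 - 169/4 - 1
= -177/8 ≈ -22.13

-22.13


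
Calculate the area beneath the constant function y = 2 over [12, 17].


The area under a constant function y = 2 is a rectangle.
Width = 17 - 12 = 5
Height = 2
Area = width * height
= 5 * 2
= 10

10


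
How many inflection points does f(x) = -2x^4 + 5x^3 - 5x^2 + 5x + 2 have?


Inflection points occur where f''(x) = 0 and concavity changes.
f(x) = -2x^4 + 5x^3 - 5x^2 + 5x + 2
f'(x) = -8x^3 + 15x^2 - 10x + 5
f''(x) = -24x^2 + 30x - 10
This is a quadratic in x. Use the discriminant to count real roots.
Discriminant = (30)^2 - 4 * (-24) * (-10)
= 900 - 960
= -60
Since discriminant < 0, f''(x) = 0 has no real solutions.
Number of inflection points: 0

0


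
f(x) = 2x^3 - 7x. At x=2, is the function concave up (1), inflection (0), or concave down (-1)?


Concavity is determined by the sign of f''(x).
f(x) = 2x^3 - 7x
f'(x) = 6x^2 - 7
f''(x) = 12x
f''(2) = 12 * 2 + 0
= 24 + 0
= 24
Since f''(2) > 0, the function is concave up (1)

1


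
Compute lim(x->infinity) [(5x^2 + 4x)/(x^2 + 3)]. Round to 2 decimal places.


For limits at infinity with equal-degree polynomials,
we compare leading coefficients.
Numerator leading term: 5x^2
Denominator leading term: x^2
Divide both by x^2:
lim = (5 + 4/x) / (1 + 3/x^2)
As x -> infinity, the 1/x and 1/x^2 terms vanish:
= 5/1 = 5 = 5.00

5.00


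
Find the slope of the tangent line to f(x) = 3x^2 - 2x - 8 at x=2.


The slope of the tangent line equals f'(x) at the point.
f(x) = 3x^2 - 2x - 8
f'(x) = 6x - 2
At x = 2:
f'(2) = 6 * 2 - 2
= 12 - 2
= 10

10


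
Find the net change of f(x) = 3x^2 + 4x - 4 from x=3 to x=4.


Net change = f(b) - f(a)
f(x) = 3x^2 + 4x - 4
Compute f(4):
f(4) = 3 * 4^2 + 4 * 4 - 4
= 48 + 16 - 4
= 60
Compute f(3):
f(3) = 3 * 3^2 + 4 * 3 - 4
= 27 + 12 - 4
= 35
Net change = 60 - 35 = 25

25


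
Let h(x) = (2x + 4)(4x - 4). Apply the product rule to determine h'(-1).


Let u(x) = 2x + 4 and v(x) = 4x - 4
u'(x) = 2
v'(x) = 4
Product rule: h'(x) = u'(x)*v(x) + u(x)*v'(x)
= 2 * (4x - 4) + (2x + 4) * 4
At x = -1:
u(-1) = 2 * (-1) + 4 = 2
v(-1) = 4 * (-1) - 4 = -8
h'(-1) = 2 * (-8) + 2 * 4
= -16 + 8
= -8

-8


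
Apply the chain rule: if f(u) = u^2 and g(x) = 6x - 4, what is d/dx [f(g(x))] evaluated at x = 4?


Using the chain rule: (f(g(x)))' = f'(g(x)) * g'(x)
First, find g(4):
g(4) = 6 * 4 - 4 = 20
Next, f'(u) = 2u
And g'(x) = 6
So f'(g(4)) * g'(4)
= 2 * 20 * 6
= 240

240
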